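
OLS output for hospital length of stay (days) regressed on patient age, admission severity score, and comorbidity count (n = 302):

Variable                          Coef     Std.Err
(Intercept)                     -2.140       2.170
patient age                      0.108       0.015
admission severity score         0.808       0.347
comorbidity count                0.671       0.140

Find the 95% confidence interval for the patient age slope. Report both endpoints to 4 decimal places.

Read off: b = 0.108, SE = 0.015 for patient age.
df = n − k − 1 = 302 − 3 − 1 = 298.
t* = t_{0.025, 298} = 1.967957.
Margin = t* × SE = 1.967957 × 0.015 = 0.029519.
CI: 0.108 ± 0.029519 → (0.0785, 0.1375).

(0.0785, 0.1375)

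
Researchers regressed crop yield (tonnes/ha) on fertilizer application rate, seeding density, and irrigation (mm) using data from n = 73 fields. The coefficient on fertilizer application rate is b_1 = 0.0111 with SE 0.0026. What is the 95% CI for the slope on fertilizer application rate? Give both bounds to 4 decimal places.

df = n − k − 1 = 73 − 3 − 1 = 69.
t* = t_{0.025, 69} = 1.994945.
Margin = t* × SE = 1.994945 × 0.0026 = 0.005187.
CI: 0.0111 ± 0.005187 → (0.0059, 0.0163).
With 95% confidence, each one-unit increase in fertilizer application rate is associated with a change of between 0.0059 and 0.0163 tonnes/ha in crop yield, holding the other predictors fixed.

(0.0059, 0.0163)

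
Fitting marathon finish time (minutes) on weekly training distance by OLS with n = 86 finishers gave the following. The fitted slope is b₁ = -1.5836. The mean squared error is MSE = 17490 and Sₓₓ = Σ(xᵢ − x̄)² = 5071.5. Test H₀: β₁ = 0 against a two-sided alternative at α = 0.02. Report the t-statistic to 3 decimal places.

t = -0.853

SE(b₁) = √(MSE/Sₓₓ) = √(17490/5071.5) = 1.85706.
t = -1.5836 / 1.85706 = -0.853.
df = n − 2 = 84.
Two-sided p ≈ 0.3962, which is ≥ 0.02, so fail to reject H₀.
The data do not give significant evidence of an association between weekly training distance and marathon finish time.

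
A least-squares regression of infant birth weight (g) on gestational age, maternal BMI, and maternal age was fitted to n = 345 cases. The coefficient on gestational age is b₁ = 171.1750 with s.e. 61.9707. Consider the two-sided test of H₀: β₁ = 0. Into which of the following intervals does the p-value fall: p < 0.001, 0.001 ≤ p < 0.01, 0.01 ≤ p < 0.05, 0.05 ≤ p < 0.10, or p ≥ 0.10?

t = 171.1750 / 61.9707 = 2.762.
df = n − k − 1 = 345 − 3 − 1 = 341.
Two-sided p = 2·P(T_{341} > |t|) ≈ 0.0061.
So 0.001 ≤ p < 0.01.

0.001 ≤ p < 0.01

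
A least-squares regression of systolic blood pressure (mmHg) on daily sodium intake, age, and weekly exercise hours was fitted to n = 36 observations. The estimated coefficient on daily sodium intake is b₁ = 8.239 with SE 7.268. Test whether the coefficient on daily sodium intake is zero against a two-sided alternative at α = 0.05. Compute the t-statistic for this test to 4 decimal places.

H₀: β₁ = 0 vs H₁: β₁ ≠ 0.
t = (b₁ − β₁⁰)/SE = 8.239 / 7.268 = 1.1336.
df = n − k − 1 = 36 − 3 − 1 = 32.
Two-sided p ≈ 0.2654, which is ≥ 0.05, so fail to reject H₀.
The data do not give significant evidence of an association between daily sodium intake and systolic blood pressure, after adjusting for the other predictors.

t = 1.1336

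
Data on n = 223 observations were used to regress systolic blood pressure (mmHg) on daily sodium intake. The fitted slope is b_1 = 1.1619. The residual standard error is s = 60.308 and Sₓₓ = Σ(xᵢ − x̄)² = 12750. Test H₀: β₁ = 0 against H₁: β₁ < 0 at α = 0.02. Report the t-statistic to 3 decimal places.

SE(b_1) = s/√Sₓₓ = 60.308/√12750 = 0.534097.
t = 1.1619 / 0.534097 = 2.175.
df = n − 2 = 221.
One-sided p ≈ 0.9847, which is ≥ 0.02, so fail to reject H₀.
The data do not give significant evidence that the true slope on daily sodium intake is negative.

t = 2.175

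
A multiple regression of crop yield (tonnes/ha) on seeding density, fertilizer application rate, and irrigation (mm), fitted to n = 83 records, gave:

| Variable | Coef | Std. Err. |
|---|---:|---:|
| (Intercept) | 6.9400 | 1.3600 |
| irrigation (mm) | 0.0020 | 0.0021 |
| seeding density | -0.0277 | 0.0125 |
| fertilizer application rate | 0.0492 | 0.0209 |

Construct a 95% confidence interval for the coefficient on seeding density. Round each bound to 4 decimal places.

(-0.0526, -0.0028)

Read off: b = -0.0277, SE = 0.0125 for seeding density.
df = n − k − 1 = 83 − 3 − 1 = 79.
t* = t_{0.025, 79} = 1.99045.
Margin = t* × SE = 1.99045 × 0.0125 = 0.024881.
CI: -0.0277 ± 0.024881 → (-0.0526, -0.0028).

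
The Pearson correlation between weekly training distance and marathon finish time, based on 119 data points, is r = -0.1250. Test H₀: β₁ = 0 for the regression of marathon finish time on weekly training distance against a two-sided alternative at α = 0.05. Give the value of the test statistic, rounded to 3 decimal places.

t = -1.363

t = r·√(n − 2)/√(1 − r²) = -0.1250·√117/√0.984375 = -1.363.
df = n − 2 = 117.
Two-sided p ≈ 0.1756, which is ≥ 0.05, so fail to reject H₀.
The data do not give significant evidence of a linear association between weekly training distance and marathon finish time.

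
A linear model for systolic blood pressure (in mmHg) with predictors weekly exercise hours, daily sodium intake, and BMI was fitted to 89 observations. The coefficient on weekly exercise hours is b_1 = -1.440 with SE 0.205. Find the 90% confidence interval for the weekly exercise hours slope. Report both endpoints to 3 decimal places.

(-1.781, -1.099)

df = n − k − 1 = 89 − 3 − 1 = 85.
t* = t_{0.05, 85} = 1.662978.
Margin = t* × SE = 1.662978 × 0.205 = 0.34091.
CI: -1.440 ± 0.34091 → (-1.781, -1.099).
With 90% confidence, each one-unit increase in weekly exercise hours is associated with a change of between -1.781 and -1.099 mmHg in systolic blood pressure, holding the other predictors fixed.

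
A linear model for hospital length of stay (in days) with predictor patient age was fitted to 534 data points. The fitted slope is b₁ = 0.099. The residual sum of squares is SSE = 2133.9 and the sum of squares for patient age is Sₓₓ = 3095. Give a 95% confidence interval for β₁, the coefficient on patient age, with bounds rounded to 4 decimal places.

(0.0283, 0.1697)

MSE = SSE/(n − 2) = 2133.9/532 = 4.01109.
SE(b₁) = √(MSE/Sₓₓ) = √(4.01109/3095) = 0.0359999.
df = n − 2 = 532.
t* = t_{0.025, 532} = 1.964433.
Margin = t* × SE = 1.964433 × 0.0359999 = 0.070719.
CI: 0.099 ± 0.070719 → (0.0283, 0.1697).
With 95% confidence, each one-unit increase in patient age is associated with a change of between 0.0283 and 0.1697 days in hospital length of stay.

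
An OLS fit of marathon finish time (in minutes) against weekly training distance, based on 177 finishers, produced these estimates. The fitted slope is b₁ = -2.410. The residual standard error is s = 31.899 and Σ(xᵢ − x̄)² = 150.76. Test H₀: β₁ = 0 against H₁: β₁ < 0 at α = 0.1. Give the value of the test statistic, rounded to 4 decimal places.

t = -0.9276

SE(b₁) = s/√Sₓₓ = 31.899/√150.76 = 2.59797.
t = -2.410 / 2.59797 = -0.9276.
df = n − 2 = 175.
One-sided p ≈ 0.1774, which is ≥ 0.1, so fail to reject H₀.
The data do not give significant evidence that the true slope on weekly training distance is negative.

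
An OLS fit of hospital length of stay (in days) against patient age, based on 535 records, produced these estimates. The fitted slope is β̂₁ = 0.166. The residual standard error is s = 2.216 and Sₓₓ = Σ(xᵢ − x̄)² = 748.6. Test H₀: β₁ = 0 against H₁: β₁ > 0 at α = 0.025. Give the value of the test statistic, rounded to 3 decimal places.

t = 2.050

SE(β̂₁) = s/√Sₓₓ = 2.216/√748.6 = 0.0809925.
t = 0.166 / 0.0809925 = 2.050.
df = n − 2 = 533.
One-sided p ≈ 0.0204, which is < 0.025, so reject H₀.
There is evidence that the true slope on patient age is positive.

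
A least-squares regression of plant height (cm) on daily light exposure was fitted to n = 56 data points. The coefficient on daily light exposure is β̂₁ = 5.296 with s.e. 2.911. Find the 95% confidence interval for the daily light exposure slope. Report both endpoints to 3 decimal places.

(-0.540, 11.132)

df = n − 2 = 56 − 2 = 54.
t* = t_{0.025, 54} = 2.004879.
Margin = t* × SE = 2.004879 × 2.911 = 5.83620.
CI: 5.296 ± 5.83620 → (-0.540, 11.132).
With 95% confidence, each one-unit increase in daily light exposure is associated with a change of between -0.540 and 11.132 cm in plant height.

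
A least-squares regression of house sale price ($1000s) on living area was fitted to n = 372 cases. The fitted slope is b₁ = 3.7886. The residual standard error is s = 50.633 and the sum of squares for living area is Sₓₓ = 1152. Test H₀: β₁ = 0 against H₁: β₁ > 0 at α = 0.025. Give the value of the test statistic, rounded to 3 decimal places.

SE(b₁) = s/√Sₓₓ = 50.633/√1152 = 1.49179.
t = 3.7886 / 1.49179 = 2.540.
df = n − 2 = 370.
One-sided p ≈ 0.0058, which is < 0.025, so reject H₀.
There is evidence that the true slope on living area is positive.

t = 2.540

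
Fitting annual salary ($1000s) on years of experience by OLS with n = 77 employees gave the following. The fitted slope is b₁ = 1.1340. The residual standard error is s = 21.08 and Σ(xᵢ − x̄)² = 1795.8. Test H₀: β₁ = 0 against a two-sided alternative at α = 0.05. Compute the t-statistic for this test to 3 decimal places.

SE(b₁) = s/√Sₓₓ = 21.08/√1795.8 = 0.497441.
t = 1.1340 / 0.497441 = 2.280.
df = n − 2 = 75.
Two-sided p ≈ 0.0255, which is < 0.05, so reject H₀.
There is evidence that years of experience is associated with annual salary.

t = 2.280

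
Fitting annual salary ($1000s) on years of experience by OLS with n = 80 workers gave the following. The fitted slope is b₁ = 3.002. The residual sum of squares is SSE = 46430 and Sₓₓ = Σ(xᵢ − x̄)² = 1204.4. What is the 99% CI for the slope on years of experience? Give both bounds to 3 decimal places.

MSE = SSE/(n − 2) = 46430/78 = 595.256.
SE(b₁) = √(MSE/Sₓₓ) = √(595.256/1204.4) = 0.703018.
df = n − 2 = 78.
t* = t_{0.005, 78} = 2.64034.
Margin = t* × SE = 2.64034 × 0.703018 = 1.85621.
CI: 3.002 ± 1.85621 → (1.146, 4.858).
With 99% confidence, each one-unit increase in years of experience is associated with a change of between 1.146 and 4.858 $1000s in annual salary.

(1.146, 4.858)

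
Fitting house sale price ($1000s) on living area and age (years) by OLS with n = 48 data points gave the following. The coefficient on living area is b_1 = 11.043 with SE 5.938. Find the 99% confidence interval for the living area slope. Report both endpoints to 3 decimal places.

df = n − k − 1 = 48 − 2 − 1 = 45.
t* = t_{0.005, 45} = 2.689585.
Margin = t* × SE = 2.689585 × 5.938 = 15.97076.
CI: 11.043 ± 15.97076 → (-4.928, 27.014).
With 99% confidence, each one-unit increase in living area is associated with a change of between -4.928 and 27.014 $1000s in house sale price, holding the other predictors fixed.

(-4.928, 27.014)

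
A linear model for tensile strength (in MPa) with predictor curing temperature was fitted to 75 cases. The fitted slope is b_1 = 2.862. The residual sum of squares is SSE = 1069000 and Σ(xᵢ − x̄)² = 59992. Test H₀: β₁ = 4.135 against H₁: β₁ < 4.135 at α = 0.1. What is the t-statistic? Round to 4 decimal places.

t = -2.5766

MSE = SSE/(n − 2) = 1069000/73 = 14643.8.
SE(b_1) = √(MSE/Sₓₓ) = √(14643.8/59992) = 0.494061.
t = (2.862 − 4.135) / 0.494061 = -2.5766.
df = n − 2 = 73.
One-sided p ≈ 0.0060, which is < 0.1, so reject H₀.
There is evidence that the true slope on curing temperature is below 4.135 MPa per unit.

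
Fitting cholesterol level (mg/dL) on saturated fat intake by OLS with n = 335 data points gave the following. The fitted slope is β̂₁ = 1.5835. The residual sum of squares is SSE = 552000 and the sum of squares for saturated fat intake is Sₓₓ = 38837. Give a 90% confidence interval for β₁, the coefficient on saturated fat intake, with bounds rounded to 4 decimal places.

MSE = SSE/(n − 2) = 552000/333 = 1657.66.
SE(β̂₁) = √(MSE/Sₓₓ) = √(1657.66/38837) = 0.206597.
df = n − 2 = 333.
t* = t_{0.05, 333} = 1.649442.
Margin = t* × SE = 1.649442 × 0.206597 = 0.340770.
CI: 1.5835 ± 0.340770 → (1.2427, 1.9243).
With 90% confidence, each one-unit increase in saturated fat intake is associated with a change of between 1.2427 and 1.9243 mg/dL in cholesterol level.

(1.2427, 1.9243)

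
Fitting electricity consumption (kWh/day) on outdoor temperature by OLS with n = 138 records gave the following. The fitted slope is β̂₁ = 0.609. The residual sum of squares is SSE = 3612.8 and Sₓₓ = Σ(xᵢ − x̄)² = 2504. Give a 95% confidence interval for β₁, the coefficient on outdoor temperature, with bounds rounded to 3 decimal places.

MSE = SSE/(n − 2) = 3612.8/136 = 26.5647.
SE(β̂₁) = √(MSE/Sₓₓ) = √(26.5647/2504) = 0.103.
df = n − 2 = 136.
t* = t_{0.025, 136} = 1.977561.
Margin = t* × SE = 1.977561 × 0.103 = 0.20369.
CI: 0.609 ± 0.20369 → (0.405, 0.813).
With 95% confidence, each one-unit increase in outdoor temperature is associated with a change of between 0.405 and 0.813 kWh/day in electricity consumption.

(0.405, 0.813)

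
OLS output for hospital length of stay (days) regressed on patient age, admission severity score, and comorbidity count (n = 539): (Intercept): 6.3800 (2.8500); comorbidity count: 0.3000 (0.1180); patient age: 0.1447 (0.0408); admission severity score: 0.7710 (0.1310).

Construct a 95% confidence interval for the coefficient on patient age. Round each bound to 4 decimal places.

Read off: b = 0.1447, SE = 0.0408 for patient age.
df = n − k − 1 = 539 − 3 − 1 = 535.
t* = t_{0.025, 535} = 1.964408.
Margin = t* × SE = 1.964408 × 0.0408 = 0.080148.
CI: 0.1447 ± 0.080148 → (0.0646, 0.2248).

(0.0646, 0.2248)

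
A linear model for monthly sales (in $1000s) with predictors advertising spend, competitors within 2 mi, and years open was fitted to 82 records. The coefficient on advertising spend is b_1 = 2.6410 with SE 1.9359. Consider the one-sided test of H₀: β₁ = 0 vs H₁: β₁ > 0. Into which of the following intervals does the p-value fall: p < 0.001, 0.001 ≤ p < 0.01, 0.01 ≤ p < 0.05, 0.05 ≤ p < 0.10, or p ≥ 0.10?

t = 2.6410 / 1.9359 = 1.364.
df = n − k − 1 = 82 − 3 − 1 = 78.
One-sided p = P(T_{78} > t) ≈ 0.0882.
So 0.05 ≤ p < 0.10.

0.05 ≤ p < 0.10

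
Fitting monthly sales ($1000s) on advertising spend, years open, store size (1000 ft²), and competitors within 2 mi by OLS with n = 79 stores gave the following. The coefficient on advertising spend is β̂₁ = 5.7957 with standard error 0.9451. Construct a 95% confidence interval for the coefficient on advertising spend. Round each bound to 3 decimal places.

(3.913, 7.679)

df = n − k − 1 = 79 − 4 − 1 = 74.
t* = t_{0.025, 74} = 1.992543.
Margin = t* × SE = 1.992543 × 0.9451 = 1.88315.
CI: 5.7957 ± 1.88315 → (3.913, 7.679).
With 95% confidence, each one-unit increase in advertising spend is associated with a change of between 3.913 and 7.679 $1000s in monthly sales, holding the other predictors fixed.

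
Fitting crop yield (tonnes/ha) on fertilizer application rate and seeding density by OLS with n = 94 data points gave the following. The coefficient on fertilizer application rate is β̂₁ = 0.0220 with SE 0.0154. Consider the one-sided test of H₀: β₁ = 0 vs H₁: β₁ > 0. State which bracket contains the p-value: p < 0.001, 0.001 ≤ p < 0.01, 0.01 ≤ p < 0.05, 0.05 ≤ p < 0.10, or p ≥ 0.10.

t = 0.0220 / 0.0154 = 1.429.
df = n − k − 1 = 94 − 2 − 1 = 91.
One-sided p = P(T_{91} > t) ≈ 0.0783.
So 0.05 ≤ p < 0.10.

0.05 ≤ p < 0.10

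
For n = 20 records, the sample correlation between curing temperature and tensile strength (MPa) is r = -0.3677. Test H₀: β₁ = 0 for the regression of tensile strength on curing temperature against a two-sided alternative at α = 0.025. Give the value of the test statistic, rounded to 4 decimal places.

t = -1.6775

t = r·√(n − 2)/√(1 − r²) = -0.3677·√18/√0.864797 = -1.6775.
df = n − 2 = 18.
Two-sided p ≈ 0.1107, which is ≥ 0.025, so fail to reject H₀.
The data do not give significant evidence of a linear association between curing temperature and tensile strength.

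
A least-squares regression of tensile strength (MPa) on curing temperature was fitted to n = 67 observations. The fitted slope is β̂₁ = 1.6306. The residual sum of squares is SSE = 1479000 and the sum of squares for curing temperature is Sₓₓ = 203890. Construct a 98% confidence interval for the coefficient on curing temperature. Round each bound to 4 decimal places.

MSE = SSE/(n − 2) = 1479000/65 = 22753.8.
SE(β̂₁) = √(MSE/Sₓₓ) = √(22753.8/203890) = 0.334064.
df = n − 2 = 65.
t* = t_{0.01, 65} = 2.385097.
Margin = t* × SE = 2.385097 × 0.334064 = 0.796775.
CI: 1.6306 ± 0.796775 → (0.8338, 2.4274).
With 98% confidence, each one-unit increase in curing temperature is associated with a change of between 0.8338 and 2.4274 MPa in tensile strength.

(0.8338, 2.4274)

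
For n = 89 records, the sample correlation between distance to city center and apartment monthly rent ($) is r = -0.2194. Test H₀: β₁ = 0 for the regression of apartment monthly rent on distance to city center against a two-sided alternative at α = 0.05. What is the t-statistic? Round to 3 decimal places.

t = r·√(n − 2)/√(1 − r²) = -0.2194·√87/√0.951864 = -2.098.
df = n − 2 = 87.
Two-sided p ≈ 0.0388, which is < 0.05, so reject H₀.
There is evidence of a linear association between distance to city center and apartment monthly rent.

t = -2.098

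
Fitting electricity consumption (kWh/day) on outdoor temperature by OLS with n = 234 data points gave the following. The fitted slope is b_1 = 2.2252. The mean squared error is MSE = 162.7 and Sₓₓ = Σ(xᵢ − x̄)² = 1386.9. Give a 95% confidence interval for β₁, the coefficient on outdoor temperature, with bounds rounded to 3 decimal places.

SE(b_1) = √(MSE/Sₓₓ) = √(162.7/1386.9) = 0.342508.
df = n − 2 = 232.
t* = t_{0.025, 232} = 1.970242.
Margin = t* × SE = 1.970242 × 0.342508 = 0.67482.
CI: 2.2252 ± 0.67482 → (1.550, 2.900).
With 95% confidence, each one-unit increase in outdoor temperature is associated with a change of between 1.550 and 2.900 kWh/day in electricity consumption.

(1.550, 2.900)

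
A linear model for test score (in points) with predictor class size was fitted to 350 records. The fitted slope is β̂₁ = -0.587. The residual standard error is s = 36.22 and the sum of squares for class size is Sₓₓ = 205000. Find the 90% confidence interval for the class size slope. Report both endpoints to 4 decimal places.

(-0.7189, -0.4551)

SE(β̂₁) = s/√Sₓₓ = 36.22/√205000 = 0.0799966.
df = n − 2 = 348.
t* = t_{0.05, 348} = 1.649244.
Margin = t* × SE = 1.649244 × 0.0799966 = 0.131934.
CI: -0.587 ± 0.131934 → (-0.7189, -0.4551).
With 90% confidence, each one-unit increase in class size is associated with a change of between -0.7189 and -0.4551 points in test score.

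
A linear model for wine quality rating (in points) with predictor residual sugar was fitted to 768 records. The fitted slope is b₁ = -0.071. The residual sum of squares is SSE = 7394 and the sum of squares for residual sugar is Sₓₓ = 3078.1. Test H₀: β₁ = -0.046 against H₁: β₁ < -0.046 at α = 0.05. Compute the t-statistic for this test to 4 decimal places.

MSE = SSE/(n − 2) = 7394/766 = 9.65274.
SE(b₁) = √(MSE/Sₓₓ) = √(9.65274/3078.1) = 0.0559995.
t = (-0.071 − (-0.046)) / 0.0559995 = -0.4464.
df = n − 2 = 766.
One-sided p ≈ 0.3277, which is ≥ 0.05, so fail to reject H₀.
The data do not give significant evidence that the true slope on residual sugar is below -0.046 points per unit.

t = -0.4464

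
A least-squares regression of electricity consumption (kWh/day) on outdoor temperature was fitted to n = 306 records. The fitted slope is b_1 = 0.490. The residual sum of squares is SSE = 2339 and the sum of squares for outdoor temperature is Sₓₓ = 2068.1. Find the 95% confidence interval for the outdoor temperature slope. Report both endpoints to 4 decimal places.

(0.3700, 0.6100)

MSE = SSE/(n − 2) = 2339/304 = 7.69408.
SE(b_1) = √(MSE/Sₓₓ) = √(7.69408/2068.1) = 0.0609948.
df = n − 2 = 304.
t* = t_{0.025, 304} = 1.967798.
Margin = t* × SE = 1.967798 × 0.0609948 = 0.120025.
CI: 0.490 ± 0.120025 → (0.3700, 0.6100).
With 95% confidence, each one-unit increase in outdoor temperature is associated with a change of between 0.3700 and 0.6100 kWh/day in electricity consumption.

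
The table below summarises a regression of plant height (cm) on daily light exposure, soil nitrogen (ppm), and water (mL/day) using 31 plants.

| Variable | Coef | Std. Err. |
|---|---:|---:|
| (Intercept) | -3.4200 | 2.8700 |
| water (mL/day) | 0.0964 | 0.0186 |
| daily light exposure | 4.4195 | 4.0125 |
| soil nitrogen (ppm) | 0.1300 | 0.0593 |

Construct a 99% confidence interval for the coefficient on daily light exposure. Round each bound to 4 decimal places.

Read off: b = 4.4195, SE = 4.0125 for daily light exposure.
df = n − k − 1 = 31 − 3 − 1 = 27.
t* = t_{0.005, 27} = 2.770683.
Margin = t* × SE = 2.770683 × 4.0125 = 11.117365.
CI: 4.4195 ± 11.117365 → (-6.6979, 15.5369).

(-6.6979, 15.5369)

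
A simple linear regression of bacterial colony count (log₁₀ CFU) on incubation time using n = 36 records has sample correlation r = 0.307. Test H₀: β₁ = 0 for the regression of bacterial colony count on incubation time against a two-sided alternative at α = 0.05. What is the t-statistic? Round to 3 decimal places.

t = r·√(n − 2)/√(1 − r²) = 0.307·√34/√0.905751 = 1.881.
df = n − 2 = 34.
Two-sided p ≈ 0.0686, which is ≥ 0.05, so fail to reject H₀.
The data do not give significant evidence of a linear association between incubation time and bacterial colony count.

t = 1.881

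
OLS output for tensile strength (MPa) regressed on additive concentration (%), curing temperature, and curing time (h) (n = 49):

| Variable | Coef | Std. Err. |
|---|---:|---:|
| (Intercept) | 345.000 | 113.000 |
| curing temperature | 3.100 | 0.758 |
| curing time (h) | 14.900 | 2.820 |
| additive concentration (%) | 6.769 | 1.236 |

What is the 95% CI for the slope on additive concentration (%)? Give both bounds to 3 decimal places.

(4.280, 9.258)

Read off: b = 6.769, SE = 1.236 for additive concentration (%).
df = n − k − 1 = 49 − 3 − 1 = 45.
t* = t_{0.025, 45} = 2.014103.
Margin = t* × SE = 2.014103 × 1.236 = 2.48943.
CI: 6.769 ± 2.48943 → (4.280, 9.258).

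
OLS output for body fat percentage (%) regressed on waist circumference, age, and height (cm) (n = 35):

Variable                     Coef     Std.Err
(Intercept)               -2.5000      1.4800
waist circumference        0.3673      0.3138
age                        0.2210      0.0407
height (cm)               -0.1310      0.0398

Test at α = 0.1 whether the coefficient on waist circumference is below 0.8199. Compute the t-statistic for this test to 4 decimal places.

Read off: b = 0.3673, SE = 0.3138 for waist circumference.
H₀: β₁ = 0.8199 vs H₁: β₁ < 0.8199.
t = (0.3673 − 0.8199) / 0.3138 = -1.4423.
df = n − k − 1 = 35 − 3 − 1 = 31.
One-sided p ≈ 0.0796, which is < 0.1, so reject H₀.
There is evidence that the true slope on waist circumference is below 0.8199 % per unit, holding the other predictors fixed.

t = -1.4423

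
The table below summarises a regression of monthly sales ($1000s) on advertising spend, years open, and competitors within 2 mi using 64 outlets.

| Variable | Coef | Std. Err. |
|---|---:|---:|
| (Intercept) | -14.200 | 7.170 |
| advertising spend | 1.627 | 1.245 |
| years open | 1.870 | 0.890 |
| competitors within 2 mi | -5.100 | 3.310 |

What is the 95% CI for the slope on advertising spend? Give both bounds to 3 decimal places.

Read off: b = 1.627, SE = 1.245 for advertising spend.
df = n − k − 1 = 64 − 3 − 1 = 60.
t* = t_{0.025, 60} = 2.000298.
Margin = t* × SE = 2.000298 × 1.245 = 2.49037.
CI: 1.627 ± 2.49037 → (-0.863, 4.117).

(-0.863, 4.117)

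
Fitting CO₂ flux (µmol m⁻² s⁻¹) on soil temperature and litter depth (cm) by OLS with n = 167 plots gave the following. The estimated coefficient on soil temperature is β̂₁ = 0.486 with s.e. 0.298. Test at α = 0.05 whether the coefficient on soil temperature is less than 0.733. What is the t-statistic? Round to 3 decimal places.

t = -0.829

H₀: β₁ = 0.733 vs H₁: β₁ < 0.733.
t = (β̂₁ − β₁⁰)/SE = (0.486 − 0.733) / 0.298 = -0.829.
df = n − k − 1 = 167 − 2 − 1 = 164.
One-sided p ≈ 0.2042, which is ≥ 0.05, so fail to reject H₀.
The data do not give significant evidence that the true slope on soil temperature is below 0.733 µmol m⁻² s⁻¹ per unit, holding the other predictors fixed.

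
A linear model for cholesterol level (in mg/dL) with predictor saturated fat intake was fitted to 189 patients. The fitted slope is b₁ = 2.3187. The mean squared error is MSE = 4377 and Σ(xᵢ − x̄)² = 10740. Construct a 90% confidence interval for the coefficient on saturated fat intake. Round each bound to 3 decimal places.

(1.263, 3.374)

SE(b₁) = √(MSE/Sₓₓ) = √(4377/10740) = 0.63839.
df = n − 2 = 187.
t* = t_{0.05, 187} = 1.653043.
Margin = t* × SE = 1.653043 × 0.63839 = 1.05529.
CI: 2.3187 ± 1.05529 → (1.263, 3.374).
With 90% confidence, each one-unit increase in saturated fat intake is associated with a change of between 1.263 and 3.374 mg/dL in cholesterol level.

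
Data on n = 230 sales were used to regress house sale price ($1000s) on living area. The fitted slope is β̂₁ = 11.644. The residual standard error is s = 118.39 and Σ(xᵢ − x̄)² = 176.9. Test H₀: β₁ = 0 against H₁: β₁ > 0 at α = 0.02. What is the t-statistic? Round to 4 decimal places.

SE(β̂₁) = s/√Sₓₓ = 118.39/√176.9 = 8.90125.
t = 11.644 / 8.90125 = 1.3081.
df = n − 2 = 228.
One-sided p ≈ 0.0961, which is ≥ 0.02, so fail to reject H₀.
The data do not give significant evidence that the true slope on living area is positive.

t = 1.3081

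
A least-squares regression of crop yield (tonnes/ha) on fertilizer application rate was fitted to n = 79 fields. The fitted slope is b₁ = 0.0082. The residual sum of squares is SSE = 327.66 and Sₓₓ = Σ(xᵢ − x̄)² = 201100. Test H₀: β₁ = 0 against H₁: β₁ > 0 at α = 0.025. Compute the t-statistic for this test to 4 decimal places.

t = 1.7826

MSE = SSE/(n − 2) = 327.66/77 = 4.25532.
SE(b₁) = √(MSE/Sₓₓ) = √(4.25532/201100) = 0.00460003.
t = 0.0082 / 0.00460003 = 1.7826.
df = n − 2 = 77.
One-sided p ≈ 0.0393, which is ≥ 0.025, so fail to reject H₀.
The data do not give significant evidence that the true slope on fertilizer application rate is positive.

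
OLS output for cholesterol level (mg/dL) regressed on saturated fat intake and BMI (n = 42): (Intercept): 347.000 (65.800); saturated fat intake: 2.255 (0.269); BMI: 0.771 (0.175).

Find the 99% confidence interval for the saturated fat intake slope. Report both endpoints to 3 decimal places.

Read off: b = 2.255, SE = 0.269 for saturated fat intake.
df = n − k − 1 = 42 − 2 − 1 = 39.
t* = t_{0.005, 39} = 2.707913.
Margin = t* × SE = 2.707913 × 0.269 = 0.72843.
CI: 2.255 ± 0.72843 → (1.527, 2.983).

(1.527, 2.983)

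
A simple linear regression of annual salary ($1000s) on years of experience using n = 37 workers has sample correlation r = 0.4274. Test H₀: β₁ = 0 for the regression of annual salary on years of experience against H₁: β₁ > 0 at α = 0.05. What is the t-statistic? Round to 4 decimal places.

t = r·√(n − 2)/√(1 − r²) = 0.4274·√35/√0.817329 = 2.7969.
df = n − 2 = 35.
One-sided p ≈ 0.0042, which is < 0.05, so reject H₀.
There is evidence of a linear association between years of experience and annual salary.

t = 2.7969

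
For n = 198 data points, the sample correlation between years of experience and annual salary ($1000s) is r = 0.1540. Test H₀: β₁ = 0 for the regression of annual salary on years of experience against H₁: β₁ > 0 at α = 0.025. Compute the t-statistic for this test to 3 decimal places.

t = r·√(n − 2)/√(1 − r²) = 0.1540·√196/√0.976284 = 2.182.
df = n − 2 = 196.
One-sided p ≈ 0.0151, which is < 0.025, so reject H₀.
There is evidence of a linear association between years of experience and annual salary.

t = 2.182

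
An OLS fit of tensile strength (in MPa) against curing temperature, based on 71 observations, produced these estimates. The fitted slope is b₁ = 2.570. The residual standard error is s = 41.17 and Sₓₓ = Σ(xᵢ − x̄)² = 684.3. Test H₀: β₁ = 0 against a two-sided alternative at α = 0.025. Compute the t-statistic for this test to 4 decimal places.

t = 1.6330

SE(b₁) = s/√Sₓₓ = 41.17/√684.3 = 1.57383.
t = 2.570 / 1.57383 = 1.6330.
df = n − 2 = 69.
Two-sided p ≈ 0.1070, which is ≥ 0.025, so fail to reject H₀.
The data do not give significant evidence of an association between curing temperature and tensile strength.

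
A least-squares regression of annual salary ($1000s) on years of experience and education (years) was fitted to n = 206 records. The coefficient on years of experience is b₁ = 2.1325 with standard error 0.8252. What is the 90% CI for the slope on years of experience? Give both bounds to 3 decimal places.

(0.769, 3.496)

df = n − k − 1 = 206 − 2 − 1 = 203.
t* = t_{0.05, 203} = 1.652394.
Margin = t* × SE = 1.652394 × 0.8252 = 1.36356.
CI: 2.1325 ± 1.36356 → (0.769, 3.496).
With 90% confidence, each one-unit increase in years of experience is associated with a change of between 0.769 and 3.496 $1000s in annual salary, holding the other predictors fixed.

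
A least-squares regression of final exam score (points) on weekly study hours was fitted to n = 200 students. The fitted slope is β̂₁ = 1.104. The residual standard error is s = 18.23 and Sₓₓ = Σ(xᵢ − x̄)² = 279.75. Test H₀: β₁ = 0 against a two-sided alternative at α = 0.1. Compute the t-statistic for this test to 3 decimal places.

t = 1.013

SE(β̂₁) = s/√Sₓₓ = 18.23/√279.75 = 1.08994.
t = 1.104 / 1.08994 = 1.013.
df = n − 2 = 198.
Two-sided p ≈ 0.3123, which is ≥ 0.1, so fail to reject H₀.
The data do not give significant evidence of an association between weekly study hours and final exam score.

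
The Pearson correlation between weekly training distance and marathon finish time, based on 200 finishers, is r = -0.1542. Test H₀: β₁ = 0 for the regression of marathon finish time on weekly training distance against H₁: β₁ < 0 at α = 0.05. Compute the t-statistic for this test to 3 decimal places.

t = -2.196

t = r·√(n − 2)/√(1 − r²) = -0.1542·√198/√0.976222 = -2.196.
df = n − 2 = 198.
One-sided p ≈ 0.0146, which is < 0.05, so reject H₀.
There is evidence of a linear association between weekly training distance and marathon finish time.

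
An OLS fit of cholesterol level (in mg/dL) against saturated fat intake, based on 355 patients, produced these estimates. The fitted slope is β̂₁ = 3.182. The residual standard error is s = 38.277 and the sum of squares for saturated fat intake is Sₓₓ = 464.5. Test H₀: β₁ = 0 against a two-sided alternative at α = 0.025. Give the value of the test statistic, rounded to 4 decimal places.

t = 1.7917

SE(β̂₁) = s/√Sₓₓ = 38.277/√464.5 = 1.77601.
t = 3.182 / 1.77601 = 1.7917.
df = n − 2 = 353.
Two-sided p ≈ 0.0740, which is ≥ 0.025, so fail to reject H₀.
The data do not give significant evidence of an association between saturated fat intake and cholesterol level.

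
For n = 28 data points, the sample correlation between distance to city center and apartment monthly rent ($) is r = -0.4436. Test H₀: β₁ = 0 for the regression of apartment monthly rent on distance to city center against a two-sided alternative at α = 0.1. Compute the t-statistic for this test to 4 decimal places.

t = r·√(n − 2)/√(1 − r²) = -0.4436·√26/√0.803219 = -2.5238.
df = n − 2 = 26.
Two-sided p ≈ 0.0181, which is < 0.1, so reject H₀.
There is evidence of a linear association between distance to city center and apartment monthly rent.

t = -2.5238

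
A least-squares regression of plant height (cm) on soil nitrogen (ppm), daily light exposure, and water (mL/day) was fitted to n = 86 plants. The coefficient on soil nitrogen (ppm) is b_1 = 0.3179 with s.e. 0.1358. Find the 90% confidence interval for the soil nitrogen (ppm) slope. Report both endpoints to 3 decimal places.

df = n − k − 1 = 86 − 3 − 1 = 82.
t* = t_{0.05, 82} = 1.663649.
Margin = t* × SE = 1.663649 × 0.1358 = 0.22592.
CI: 0.3179 ± 0.22592 → (0.092, 0.544).
With 90% confidence, each one-unit increase in soil nitrogen (ppm) is associated with a change of between 0.092 and 0.544 cm in plant height, holding the other predictors fixed.

(0.092, 0.544)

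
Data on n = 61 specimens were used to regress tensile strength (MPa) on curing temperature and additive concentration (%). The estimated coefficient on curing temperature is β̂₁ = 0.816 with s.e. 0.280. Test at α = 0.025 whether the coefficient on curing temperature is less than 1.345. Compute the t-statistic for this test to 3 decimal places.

H₀: β₁ = 1.345 vs H₁: β₁ < 1.345.
t = (β̂₁ − β₁⁰)/SE = (0.816 − 1.345) / 0.280 = -1.889.
df = n − k − 1 = 61 − 2 − 1 = 58.
One-sided p ≈ 0.0319, which is ≥ 0.025, so fail to reject H₀.
The data do not give significant evidence that the true slope on curing temperature is below 1.345 MPa per unit, holding the other predictors fixed.

t = -1.889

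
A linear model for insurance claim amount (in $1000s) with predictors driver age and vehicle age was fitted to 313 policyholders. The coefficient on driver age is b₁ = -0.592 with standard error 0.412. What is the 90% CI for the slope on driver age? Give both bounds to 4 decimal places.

df = n − k − 1 = 313 − 2 − 1 = 310.
t* = t_{0.05, 310} = 1.649784.
Margin = t* × SE = 1.649784 × 0.412 = 0.679711.
CI: -0.592 ± 0.679711 → (-1.2717, 0.0877).
With 90% confidence, each one-unit increase in driver age is associated with a change of between -1.2717 and 0.0877 $1000s in insurance claim amount, holding the other predictors fixed.

(-1.2717, 0.0877)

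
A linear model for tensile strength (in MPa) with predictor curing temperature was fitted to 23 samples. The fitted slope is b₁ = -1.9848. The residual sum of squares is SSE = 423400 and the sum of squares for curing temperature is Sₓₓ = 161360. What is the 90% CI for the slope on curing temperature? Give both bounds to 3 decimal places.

(-2.593, -1.377)

MSE = SSE/(n − 2) = 423400/21 = 20161.9.
SE(b₁) = √(MSE/Sₓₓ) = √(20161.9/161360) = 0.353482.
df = n − 2 = 21.
t* = t_{0.05, 21} = 1.720743.
Margin = t* × SE = 1.720743 × 0.353482 = 0.60825.
CI: -1.9848 ± 0.60825 → (-2.593, -1.377).
With 90% confidence, each one-unit increase in curing temperature is associated with a change of between -2.593 and -1.377 MPa in tensile strength.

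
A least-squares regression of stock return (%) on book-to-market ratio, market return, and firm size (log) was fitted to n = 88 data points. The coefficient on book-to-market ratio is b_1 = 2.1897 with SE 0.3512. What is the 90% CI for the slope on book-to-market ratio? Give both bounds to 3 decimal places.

df = n − k − 1 = 88 − 3 − 1 = 84.
t* = t_{0.05, 84} = 1.663197.
Margin = t* × SE = 1.663197 × 0.3512 = 0.58411.
CI: 2.1897 ± 0.58411 → (1.606, 2.774).
With 90% confidence, each one-unit increase in book-to-market ratio is associated with a change of between 1.606 and 2.774 % in stock return, holding the other predictors fixed.

(1.606, 2.774)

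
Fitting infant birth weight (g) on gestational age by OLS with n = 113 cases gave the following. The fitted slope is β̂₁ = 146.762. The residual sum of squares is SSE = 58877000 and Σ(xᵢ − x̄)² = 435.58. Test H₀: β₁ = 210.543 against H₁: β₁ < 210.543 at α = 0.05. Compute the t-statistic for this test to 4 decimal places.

MSE = SSE/(n − 2) = 58877000/111 = 530423.
SE(β̂₁) = √(MSE/Sₓₓ) = √(530423/435.58) = 34.8961.
t = (146.762 − 210.543) / 34.8961 = -1.8277.
df = n − 2 = 111.
One-sided p ≈ 0.0351, which is < 0.05, so reject H₀.
There is evidence that the true slope on gestational age is below 210.543 g per unit.

t = -1.8277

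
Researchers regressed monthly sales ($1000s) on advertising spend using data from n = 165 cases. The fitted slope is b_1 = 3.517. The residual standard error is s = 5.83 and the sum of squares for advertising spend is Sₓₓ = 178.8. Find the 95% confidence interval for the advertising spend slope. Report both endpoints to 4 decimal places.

SE(b_1) = s/√Sₓₓ = 5.83/√178.8 = 0.435998.
df = n − 2 = 163.
t* = t_{0.025, 163} = 1.974625.
Margin = t* × SE = 1.974625 × 0.435998 = 0.860933.
CI: 3.517 ± 0.860933 → (2.6561, 4.3779).
With 95% confidence, each one-unit increase in advertising spend is associated with a change of between 2.6561 and 4.3779 $1000s in monthly sales.

(2.6561, 4.3779)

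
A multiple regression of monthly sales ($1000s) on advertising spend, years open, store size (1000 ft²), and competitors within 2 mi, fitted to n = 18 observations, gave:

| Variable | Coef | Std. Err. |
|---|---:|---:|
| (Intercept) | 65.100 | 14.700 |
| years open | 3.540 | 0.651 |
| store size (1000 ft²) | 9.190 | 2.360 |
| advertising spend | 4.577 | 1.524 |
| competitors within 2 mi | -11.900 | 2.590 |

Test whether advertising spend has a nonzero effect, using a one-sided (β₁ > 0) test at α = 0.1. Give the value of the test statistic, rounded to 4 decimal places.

Read off: b = 4.577, SE = 1.524 for advertising spend.
H₀: β₁ = 0 vs H₁: β₁ > 0.
t = 4.577 / 1.524 = 3.0033.
df = n − k − 1 = 18 − 4 − 1 = 13.
One-sided p ≈ 0.0051, which is < 0.1, so reject H₀.
There is evidence that the true slope on advertising spend is positive, holding the other predictors fixed.

t = 3.0033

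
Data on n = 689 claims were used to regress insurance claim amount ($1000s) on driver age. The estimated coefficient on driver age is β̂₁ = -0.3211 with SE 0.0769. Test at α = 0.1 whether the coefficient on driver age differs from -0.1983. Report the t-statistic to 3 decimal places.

t = -1.597

H₀: β₁ = -0.1983 vs H₁: β₁ ≠ -0.1983.
t = (β̂₁ − β₁⁰)/SE = (-0.3211 − (-0.1983)) / 0.0769 = -1.597.
df = n − 2 = 689 − 2 = 687.
Two-sided p ≈ 0.1108, which is ≥ 0.1, so fail to reject H₀.
The data are consistent with a true slope of -0.1983 $1000s per unit of driver age.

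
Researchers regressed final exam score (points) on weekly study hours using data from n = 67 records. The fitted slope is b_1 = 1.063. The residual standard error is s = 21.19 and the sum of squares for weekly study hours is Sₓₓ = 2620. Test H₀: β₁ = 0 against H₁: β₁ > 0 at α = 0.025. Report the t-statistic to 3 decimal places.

t = 2.568

SE(b_1) = s/√Sₓₓ = 21.19/√2620 = 0.413981.
t = 1.063 / 0.413981 = 2.568.
df = n − 2 = 65.
One-sided p ≈ 0.0063, which is < 0.025, so reject H₀.
There is evidence that the true slope on weekly study hours is positive.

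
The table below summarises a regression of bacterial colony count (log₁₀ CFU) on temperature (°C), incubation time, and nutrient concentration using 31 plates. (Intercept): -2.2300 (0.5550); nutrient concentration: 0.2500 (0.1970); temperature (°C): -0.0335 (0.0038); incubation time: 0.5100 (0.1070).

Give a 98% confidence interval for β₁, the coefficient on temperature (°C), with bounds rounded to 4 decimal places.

(-0.0429, -0.0241)

Read off: b = -0.0335, SE = 0.0038 for temperature (°C).
df = n − k − 1 = 31 − 3 − 1 = 27.
t* = t_{0.01, 27} = 2.47266.
Margin = t* × SE = 2.47266 × 0.0038 = 0.009396.
CI: -0.0335 ± 0.009396 → (-0.0429, -0.0241).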